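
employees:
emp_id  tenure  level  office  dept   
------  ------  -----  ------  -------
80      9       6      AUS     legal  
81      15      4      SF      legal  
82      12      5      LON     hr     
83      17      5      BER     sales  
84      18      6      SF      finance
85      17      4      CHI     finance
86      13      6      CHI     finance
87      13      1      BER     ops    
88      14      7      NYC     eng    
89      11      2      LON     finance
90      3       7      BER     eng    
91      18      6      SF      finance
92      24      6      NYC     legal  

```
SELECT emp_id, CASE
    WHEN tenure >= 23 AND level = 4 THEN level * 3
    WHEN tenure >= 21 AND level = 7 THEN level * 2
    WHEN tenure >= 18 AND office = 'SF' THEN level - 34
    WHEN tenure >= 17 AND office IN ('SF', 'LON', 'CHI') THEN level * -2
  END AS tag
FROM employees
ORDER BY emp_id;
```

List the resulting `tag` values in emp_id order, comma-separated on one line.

emp_id=80: (no match → NULL) → NULL
emp_id=81: (no match → NULL) → NULL
emp_id=82: (no match → NULL) → NULL
emp_id=83: (no match → NULL) → NULL
emp_id=84: tenure >= 18 AND office = 'SF' → -28
emp_id=85: tenure >= 17 AND office IN ('SF', 'LON', 'CHI') → -8
emp_id=86: (no match → NULL) → NULL
emp_id=87: (no match → NULL) → NULL
emp_id=88: (no match → NULL) → NULL
emp_id=89: (no match → NULL) → NULL
emp_id=90: (no match → NULL) → NULL
emp_id=91: tenure >= 18 AND office = 'SF' → -28
emp_id=92: (no match → NULL) → NULL

NULL, NULL, NULL, NULL, -28, -8, NULL, NULL, NULL, NULL, NULL, -28, NULL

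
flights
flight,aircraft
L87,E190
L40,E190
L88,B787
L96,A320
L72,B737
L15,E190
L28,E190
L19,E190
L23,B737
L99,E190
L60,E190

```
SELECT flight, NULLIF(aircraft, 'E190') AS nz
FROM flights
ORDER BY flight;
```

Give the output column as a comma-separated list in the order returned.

NULL, NULL, B737, NULL, NULL, NULL, B737, NULL, B787, A320, NULL

flight=L15: aircraft=E190 vs E190: equal → NULL
flight=L19: aircraft=E190 vs E190: equal → NULL
flight=L23: aircraft=B737 vs E190: differ → B737
flight=L28: aircraft=E190 vs E190: equal → NULL
flight=L40: aircraft=E190 vs E190: equal → NULL
flight=L60: aircraft=E190 vs E190: equal → NULL
flight=L72: aircraft=B737 vs E190: differ → B737
flight=L87: aircraft=E190 vs E190: equal → NULL
flight=L88: aircraft=B787 vs E190: differ → B787
flight=L96: aircraft=A320 vs E190: differ → A320
flight=L99: aircraft=E190 vs E190: equal → NULL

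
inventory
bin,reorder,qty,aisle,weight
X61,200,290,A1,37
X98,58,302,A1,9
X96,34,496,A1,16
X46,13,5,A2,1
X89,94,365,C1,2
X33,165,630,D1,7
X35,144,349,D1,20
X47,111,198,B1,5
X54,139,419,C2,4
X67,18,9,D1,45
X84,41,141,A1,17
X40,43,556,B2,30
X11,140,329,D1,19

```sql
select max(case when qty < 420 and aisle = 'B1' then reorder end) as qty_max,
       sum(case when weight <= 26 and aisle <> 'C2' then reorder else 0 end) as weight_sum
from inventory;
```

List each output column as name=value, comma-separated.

[qty_max: qty < 420 and aisle = 'B1']
bin=X61: ✗
bin=X98: ✗
bin=X96: ✗
bin=X46: ✗
bin=X89: ✗
bin=X33: ✗
bin=X35: ✗
bin=X47: ✓ → 111
bin=X54: ✗
bin=X67: ✗
bin=X84: ✗
bin=X40: ✗
bin=X11: ✗
qty_max = MAX(111) = 111
—
[weight_sum: weight <= 26 and aisle <> 'C2']
bin=X61: ✗
bin=X98: ✓ → 58
bin=X96: ✓ → 34
bin=X46: ✓ → 13
bin=X89: ✓ → 94
bin=X33: ✓ → 165
bin=X35: ✓ → 144
bin=X47: ✓ → 111
bin=X54: ✗
bin=X67: ✗
bin=X84: ✓ → 41
bin=X40: ✗
bin=X11: ✓ → 140
weight_sum = 58 + 34 + 13 + 94 + 165 + 144 + 111 + 41 + 140 = 800

qty_max=111, weight_sum=800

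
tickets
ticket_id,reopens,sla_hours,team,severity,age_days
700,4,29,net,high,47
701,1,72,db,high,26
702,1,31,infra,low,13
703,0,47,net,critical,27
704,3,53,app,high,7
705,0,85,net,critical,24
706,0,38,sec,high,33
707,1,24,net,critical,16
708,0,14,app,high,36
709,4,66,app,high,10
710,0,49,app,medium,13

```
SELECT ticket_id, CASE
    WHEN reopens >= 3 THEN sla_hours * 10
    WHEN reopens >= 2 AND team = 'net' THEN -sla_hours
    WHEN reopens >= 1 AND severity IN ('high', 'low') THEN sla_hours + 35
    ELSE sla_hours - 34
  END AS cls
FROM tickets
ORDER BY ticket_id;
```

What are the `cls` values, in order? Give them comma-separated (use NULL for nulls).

ticket_id=700: reopens >= 3 → 290
ticket_id=701: reopens >= 1 AND severity IN ('high', 'low') → 107
ticket_id=702: reopens >= 1 AND severity IN ('high', 'low') → 66
ticket_id=703: ELSE → 13
ticket_id=704: reopens >= 3 → 530
ticket_id=705: ELSE → 51
ticket_id=706: ELSE → 4
ticket_id=707: ELSE → -10
ticket_id=708: ELSE → -20
ticket_id=709: reopens >= 3 → 660
ticket_id=710: ELSE → 15

290, 107, 66, 13, 530, 51, 4, -10, -20, 660, 15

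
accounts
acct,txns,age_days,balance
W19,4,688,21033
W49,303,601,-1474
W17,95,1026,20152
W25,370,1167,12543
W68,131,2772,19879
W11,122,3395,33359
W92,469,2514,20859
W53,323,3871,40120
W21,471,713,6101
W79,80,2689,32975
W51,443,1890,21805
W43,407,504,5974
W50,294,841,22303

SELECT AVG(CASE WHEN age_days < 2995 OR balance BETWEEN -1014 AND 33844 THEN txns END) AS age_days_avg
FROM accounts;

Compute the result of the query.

acct=W19: ✓ → 4
acct=W49: ✓ → 303
acct=W17: ✓ → 95
acct=W25: ✓ → 370
acct=W68: ✓ → 131
acct=W11: ✓ → 122
acct=W92: ✓ → 469
acct=W53: ✗
acct=W21: ✓ → 471
acct=W79: ✓ → 80
acct=W51: ✓ → 443
acct=W43: ✓ → 407
acct=W50: ✓ → 294
age_days_avg = (4 + 303 + 95 + 370 + 131 + 122 + 469 + 471 + 80 + 443 + 407 + 294) / 12 = 265.75

265.75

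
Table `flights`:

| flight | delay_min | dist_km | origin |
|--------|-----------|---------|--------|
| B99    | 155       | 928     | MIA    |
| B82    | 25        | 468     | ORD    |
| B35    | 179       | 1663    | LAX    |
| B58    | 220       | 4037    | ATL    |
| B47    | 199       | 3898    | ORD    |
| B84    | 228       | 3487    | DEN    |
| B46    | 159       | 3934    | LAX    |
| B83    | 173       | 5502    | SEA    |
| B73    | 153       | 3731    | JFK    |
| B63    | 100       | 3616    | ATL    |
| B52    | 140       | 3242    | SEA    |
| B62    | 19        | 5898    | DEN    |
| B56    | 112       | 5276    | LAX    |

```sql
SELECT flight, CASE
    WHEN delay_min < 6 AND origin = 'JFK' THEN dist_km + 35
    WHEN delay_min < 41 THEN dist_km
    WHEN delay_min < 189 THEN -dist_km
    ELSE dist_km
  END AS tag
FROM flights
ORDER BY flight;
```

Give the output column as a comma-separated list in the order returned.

flight=B35: delay_min < 189 → -1663
flight=B46: delay_min < 189 → -3934
flight=B47: ELSE → 3898
flight=B52: delay_min < 189 → -3242
flight=B56: delay_min < 189 → -5276
flight=B58: ELSE → 4037
flight=B62: delay_min < 41 → 5898
flight=B63: delay_min < 189 → -3616
flight=B73: delay_min < 189 → -3731
flight=B82: delay_min < 41 → 468
flight=B83: delay_min < 189 → -5502
flight=B84: ELSE → 3487
flight=B99: delay_min < 189 → -928

-1663, -3934, 3898, -3242, -5276, 4037, 5898, -3616, -3731, 468, -5502, 3487, -928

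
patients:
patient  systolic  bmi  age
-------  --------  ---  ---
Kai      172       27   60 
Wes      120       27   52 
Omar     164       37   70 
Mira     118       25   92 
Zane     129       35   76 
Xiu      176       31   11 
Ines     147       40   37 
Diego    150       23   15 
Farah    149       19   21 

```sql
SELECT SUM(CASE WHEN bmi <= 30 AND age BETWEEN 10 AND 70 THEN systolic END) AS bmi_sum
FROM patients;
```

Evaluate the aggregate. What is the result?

patient=Kai: ✓ → 172
patient=Wes: ✓ → 120
patient=Omar: ✗
patient=Mira: ✗
patient=Zane: ✗
patient=Xiu: ✗
patient=Ines: ✗
patient=Diego: ✓ → 150
patient=Farah: ✓ → 149
bmi_sum = 172 + 120 + 150 + 149 = 591

591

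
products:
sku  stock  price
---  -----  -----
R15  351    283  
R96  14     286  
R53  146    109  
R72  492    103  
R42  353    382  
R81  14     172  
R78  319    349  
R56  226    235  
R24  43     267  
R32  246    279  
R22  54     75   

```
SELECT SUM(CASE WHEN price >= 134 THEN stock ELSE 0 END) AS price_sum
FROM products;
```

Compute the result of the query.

1566

sku=R15: ✓ → 351
sku=R96: ✓ → 14
sku=R53: ✗
sku=R72: ✗
sku=R42: ✓ → 353
sku=R81: ✓ → 14
sku=R78: ✓ → 319
sku=R56: ✓ → 226
sku=R24: ✓ → 43
sku=R32: ✓ → 246
sku=R22: ✗
price_sum = 351 + 14 + 353 + 14 + 319 + 226 + 43 + 246 = 1566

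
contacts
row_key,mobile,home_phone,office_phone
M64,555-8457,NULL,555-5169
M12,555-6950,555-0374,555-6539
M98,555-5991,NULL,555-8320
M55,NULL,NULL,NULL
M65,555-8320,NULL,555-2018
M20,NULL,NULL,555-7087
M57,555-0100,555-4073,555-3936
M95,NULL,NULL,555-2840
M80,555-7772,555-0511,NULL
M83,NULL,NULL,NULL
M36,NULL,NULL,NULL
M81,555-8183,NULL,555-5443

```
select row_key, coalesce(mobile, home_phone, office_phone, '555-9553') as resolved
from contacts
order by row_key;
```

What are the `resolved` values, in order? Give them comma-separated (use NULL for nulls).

row_key=M12: mobile=555-6950 → 555-6950
row_key=M20: mobile=NULL, home_phone=NULL, office_phone=555-7087 → 555-7087
row_key=M36: mobile=NULL, home_phone=NULL, office_phone=NULL, → literal 555-9553 → 555-9553
row_key=M55: mobile=NULL, home_phone=NULL, office_phone=NULL, → literal 555-9553 → 555-9553
row_key=M57: mobile=555-0100 → 555-0100
row_key=M64: mobile=555-8457 → 555-8457
row_key=M65: mobile=555-8320 → 555-8320
row_key=M80: mobile=555-7772 → 555-7772
row_key=M81: mobile=555-8183 → 555-8183
row_key=M83: mobile=NULL, home_phone=NULL, office_phone=NULL, → literal 555-9553 → 555-9553
row_key=M95: mobile=NULL, home_phone=NULL, office_phone=555-2840 → 555-2840
row_key=M98: mobile=555-5991 → 555-5991

555-6950, 555-7087, 555-9553, 555-9553, 555-0100, 555-8457, 555-8320, 555-7772, 555-8183, 555-9553, 555-2840, 555-5991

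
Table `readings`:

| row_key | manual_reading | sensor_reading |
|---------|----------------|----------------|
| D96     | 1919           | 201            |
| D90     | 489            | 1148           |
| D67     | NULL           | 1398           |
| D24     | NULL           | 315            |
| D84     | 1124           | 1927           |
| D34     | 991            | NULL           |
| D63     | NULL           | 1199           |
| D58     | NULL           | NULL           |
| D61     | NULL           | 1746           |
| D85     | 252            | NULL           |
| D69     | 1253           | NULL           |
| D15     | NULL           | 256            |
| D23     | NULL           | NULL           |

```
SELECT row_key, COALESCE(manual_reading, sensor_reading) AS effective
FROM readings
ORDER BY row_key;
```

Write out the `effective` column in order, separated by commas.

row_key=D15: manual_reading=NULL, sensor_reading=256 → 256
row_key=D23: manual_reading=NULL, sensor_reading=NULL (all NULL) → NULL
row_key=D24: manual_reading=NULL, sensor_reading=315 → 315
row_key=D34: manual_reading=991 → 991
row_key=D58: manual_reading=NULL, sensor_reading=NULL (all NULL) → NULL
row_key=D61: manual_reading=NULL, sensor_reading=1746 → 1746
row_key=D63: manual_reading=NULL, sensor_reading=1199 → 1199
row_key=D67: manual_reading=NULL, sensor_reading=1398 → 1398
row_key=D69: manual_reading=1253 → 1253
row_key=D84: manual_reading=1124 → 1124
row_key=D85: manual_reading=252 → 252
row_key=D90: manual_reading=489 → 489
row_key=D96: manual_reading=1919 → 1919

256, NULL, 315, 991, NULL, 1746, 1199, 1398, 1253, 1124, 252, 489, 1919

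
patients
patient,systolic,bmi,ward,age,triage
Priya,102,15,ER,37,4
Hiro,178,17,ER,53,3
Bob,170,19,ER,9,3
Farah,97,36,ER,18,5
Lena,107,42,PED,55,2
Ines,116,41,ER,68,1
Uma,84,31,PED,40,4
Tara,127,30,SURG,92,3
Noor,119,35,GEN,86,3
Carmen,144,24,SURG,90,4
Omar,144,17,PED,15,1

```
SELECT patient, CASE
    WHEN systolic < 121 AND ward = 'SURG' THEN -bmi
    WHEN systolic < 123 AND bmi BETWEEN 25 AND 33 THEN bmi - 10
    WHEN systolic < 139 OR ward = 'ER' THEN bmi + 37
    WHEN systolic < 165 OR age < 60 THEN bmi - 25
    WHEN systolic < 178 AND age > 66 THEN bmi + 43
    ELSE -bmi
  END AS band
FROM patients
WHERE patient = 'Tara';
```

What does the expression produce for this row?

67

patient = Tara: systolic=127, bmi=30, ward=SURG, age=92, triage=3.
systolic < 121 AND ward = 'SURG' → false
systolic < 123 AND bmi BETWEEN 25 AND 33 → false
systolic < 139 OR ward = 'ER' → true → 67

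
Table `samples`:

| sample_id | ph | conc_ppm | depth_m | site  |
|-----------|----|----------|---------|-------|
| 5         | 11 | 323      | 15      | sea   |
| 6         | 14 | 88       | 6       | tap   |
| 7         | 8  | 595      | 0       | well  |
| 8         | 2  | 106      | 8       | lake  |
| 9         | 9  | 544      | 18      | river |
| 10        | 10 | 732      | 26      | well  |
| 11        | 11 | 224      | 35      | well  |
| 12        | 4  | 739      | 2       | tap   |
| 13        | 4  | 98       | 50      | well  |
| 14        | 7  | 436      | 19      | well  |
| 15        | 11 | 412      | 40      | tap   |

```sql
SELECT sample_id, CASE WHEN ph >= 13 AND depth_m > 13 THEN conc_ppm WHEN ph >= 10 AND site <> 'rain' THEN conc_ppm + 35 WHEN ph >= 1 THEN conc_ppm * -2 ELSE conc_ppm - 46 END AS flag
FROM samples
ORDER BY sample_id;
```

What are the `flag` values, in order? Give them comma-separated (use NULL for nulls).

sample_id=5: ph >= 10 AND site <> 'rain' → 358
sample_id=6: ph >= 10 AND site <> 'rain' → 123
sample_id=7: ph >= 1 → -1190
sample_id=8: ph >= 1 → -212
sample_id=9: ph >= 1 → -1088
sample_id=10: ph >= 10 AND site <> 'rain' → 767
sample_id=11: ph >= 10 AND site <> 'rain' → 259
sample_id=12: ph >= 1 → -1478
sample_id=13: ph >= 1 → -196
sample_id=14: ph >= 1 → -872
sample_id=15: ph >= 10 AND site <> 'rain' → 447

358, 123, -1190, -212, -1088, 767, 259, -1478, -196, -872, 447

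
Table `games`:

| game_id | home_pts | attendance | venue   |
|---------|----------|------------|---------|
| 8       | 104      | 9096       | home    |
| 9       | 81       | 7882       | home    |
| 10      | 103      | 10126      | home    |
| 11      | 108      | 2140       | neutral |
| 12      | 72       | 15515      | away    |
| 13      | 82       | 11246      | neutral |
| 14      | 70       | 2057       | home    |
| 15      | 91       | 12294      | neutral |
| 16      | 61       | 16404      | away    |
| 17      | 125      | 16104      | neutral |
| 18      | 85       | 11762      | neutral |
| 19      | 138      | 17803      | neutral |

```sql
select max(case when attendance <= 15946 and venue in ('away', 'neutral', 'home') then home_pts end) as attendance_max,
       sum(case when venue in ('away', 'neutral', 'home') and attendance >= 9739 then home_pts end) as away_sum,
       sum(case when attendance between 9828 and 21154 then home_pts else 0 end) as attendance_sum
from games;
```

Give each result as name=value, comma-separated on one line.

attendance_max=108, away_sum=757, attendance_sum=757

[attendance_max: attendance <= 15946 and venue in ('away', 'neutral', 'home')]
game_id=8: ✓ → 104
game_id=9: ✓ → 81
game_id=10: ✓ → 103
game_id=11: ✓ → 108
game_id=12: ✓ → 72
game_id=13: ✓ → 82
game_id=14: ✓ → 70
game_id=15: ✓ → 91
game_id=16: ✗
game_id=17: ✗
game_id=18: ✓ → 85
game_id=19: ✗
attendance_max = MAX(104, 81, 103, 108, 72, 82, 70, 91, 85) = 108
—
[away_sum: venue in ('away', 'neutral', 'home') and attendance >= 9739]
game_id=8: ✗
game_id=9: ✗
game_id=10: ✓ → 103
game_id=11: ✗
game_id=12: ✓ → 72
game_id=13: ✓ → 82
game_id=14: ✗
game_id=15: ✓ → 91
game_id=16: ✓ → 61
game_id=17: ✓ → 125
game_id=18: ✓ → 85
game_id=19: ✓ → 138
away_sum = 103 + 72 + 82 + 91 + 61 + 125 + 85 + 138 = 757
—
[attendance_sum: attendance between 9828 and 21154]
game_id=8: ✗
game_id=9: ✗
game_id=10: ✓ → 103
game_id=11: ✗
game_id=12: ✓ → 72
game_id=13: ✓ → 82
game_id=14: ✗
game_id=15: ✓ → 91
game_id=16: ✓ → 61
game_id=17: ✓ → 125
game_id=18: ✓ → 85
game_id=19: ✓ → 138
attendance_sum = 103 + 72 + 82 + 91 + 61 + 125 + 85 + 138 = 757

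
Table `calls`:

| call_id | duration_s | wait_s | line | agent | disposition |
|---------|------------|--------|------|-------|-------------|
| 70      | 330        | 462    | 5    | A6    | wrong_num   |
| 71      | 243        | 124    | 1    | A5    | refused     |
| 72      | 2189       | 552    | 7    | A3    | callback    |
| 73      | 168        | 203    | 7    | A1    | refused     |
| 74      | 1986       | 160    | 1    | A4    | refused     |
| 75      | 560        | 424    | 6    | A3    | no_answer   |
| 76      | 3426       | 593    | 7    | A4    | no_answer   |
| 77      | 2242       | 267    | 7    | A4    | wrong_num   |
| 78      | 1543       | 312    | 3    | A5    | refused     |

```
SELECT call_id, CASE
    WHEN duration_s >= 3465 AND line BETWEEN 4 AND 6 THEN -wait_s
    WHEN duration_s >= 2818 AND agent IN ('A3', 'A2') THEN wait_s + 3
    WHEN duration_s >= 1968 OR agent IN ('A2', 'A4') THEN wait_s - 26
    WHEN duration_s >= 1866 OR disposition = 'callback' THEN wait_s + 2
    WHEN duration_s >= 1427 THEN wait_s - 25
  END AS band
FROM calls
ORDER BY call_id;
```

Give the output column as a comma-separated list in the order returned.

NULL, NULL, 526, NULL, 134, NULL, 567, 241, 287

call_id=70: (no match → NULL) → NULL
call_id=71: (no match → NULL) → NULL
call_id=72: duration_s >= 1968 OR agent IN ('A2', 'A4') → 526
call_id=73: (no match → NULL) → NULL
call_id=74: duration_s >= 1968 OR agent IN ('A2', 'A4') → 134
call_id=75: (no match → NULL) → NULL
call_id=76: duration_s >= 1968 OR agent IN ('A2', 'A4') → 567
call_id=77: duration_s >= 1968 OR agent IN ('A2', 'A4') → 241
call_id=78: duration_s >= 1427 → 287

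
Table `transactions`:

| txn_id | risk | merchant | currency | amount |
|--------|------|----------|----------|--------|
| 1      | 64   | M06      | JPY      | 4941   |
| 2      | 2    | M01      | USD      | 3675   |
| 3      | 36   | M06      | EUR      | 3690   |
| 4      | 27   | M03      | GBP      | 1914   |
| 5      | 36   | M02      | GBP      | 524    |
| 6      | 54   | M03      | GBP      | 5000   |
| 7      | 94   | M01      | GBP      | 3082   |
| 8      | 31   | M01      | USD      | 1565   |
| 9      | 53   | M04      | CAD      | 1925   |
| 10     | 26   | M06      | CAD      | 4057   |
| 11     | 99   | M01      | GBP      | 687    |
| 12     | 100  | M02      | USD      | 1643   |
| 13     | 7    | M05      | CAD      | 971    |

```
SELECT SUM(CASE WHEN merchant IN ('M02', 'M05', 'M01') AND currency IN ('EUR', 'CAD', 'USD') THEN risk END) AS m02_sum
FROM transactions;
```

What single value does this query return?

140

txn_id=1: ✗
txn_id=2: ✓ → 2
txn_id=3: ✗
txn_id=4: ✗
txn_id=5: ✗
txn_id=6: ✗
txn_id=7: ✗
txn_id=8: ✓ → 31
txn_id=9: ✗
txn_id=10: ✗
txn_id=11: ✗
txn_id=12: ✓ → 100
txn_id=13: ✓ → 7
m02_sum = 2 + 31 + 100 + 7 = 140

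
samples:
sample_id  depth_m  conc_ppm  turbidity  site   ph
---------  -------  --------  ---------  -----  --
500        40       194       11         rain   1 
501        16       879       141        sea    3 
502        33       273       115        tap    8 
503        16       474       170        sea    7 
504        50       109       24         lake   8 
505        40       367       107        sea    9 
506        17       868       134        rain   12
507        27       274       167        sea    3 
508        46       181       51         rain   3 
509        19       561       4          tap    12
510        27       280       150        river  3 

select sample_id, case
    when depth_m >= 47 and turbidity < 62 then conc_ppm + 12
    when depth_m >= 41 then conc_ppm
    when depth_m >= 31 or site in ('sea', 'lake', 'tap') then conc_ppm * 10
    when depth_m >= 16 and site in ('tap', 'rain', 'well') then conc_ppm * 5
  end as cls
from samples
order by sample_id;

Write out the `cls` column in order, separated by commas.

1940, 8790, 2730, 4740, 121, 3670, 4340, 2740, 181, 5610, NULL

sample_id=500: depth_m >= 31 or site in ('sea', 'lake', 'tap') → 1940
sample_id=501: depth_m >= 31 or site in ('sea', 'lake', 'tap') → 8790
sample_id=502: depth_m >= 31 or site in ('sea', 'lake', 'tap') → 2730
sample_id=503: depth_m >= 31 or site in ('sea', 'lake', 'tap') → 4740
sample_id=504: depth_m >= 47 and turbidity < 62 → 121
sample_id=505: depth_m >= 31 or site in ('sea', 'lake', 'tap') → 3670
sample_id=506: depth_m >= 16 and site in ('tap', 'rain', 'well') → 4340
sample_id=507: depth_m >= 31 or site in ('sea', 'lake', 'tap') → 2740
sample_id=508: depth_m >= 41 → 181
sample_id=509: depth_m >= 31 or site in ('sea', 'lake', 'tap') → 5610
sample_id=510: (no match → NULL) → NULL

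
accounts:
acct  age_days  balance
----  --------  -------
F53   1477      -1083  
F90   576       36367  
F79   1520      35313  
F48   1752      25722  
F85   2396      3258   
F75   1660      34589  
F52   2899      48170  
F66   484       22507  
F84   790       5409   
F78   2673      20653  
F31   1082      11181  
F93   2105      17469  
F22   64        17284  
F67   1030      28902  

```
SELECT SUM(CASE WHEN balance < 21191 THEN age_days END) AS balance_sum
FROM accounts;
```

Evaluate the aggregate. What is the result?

acct=F53: ✓ → 1477
acct=F90: ✗
acct=F79: ✗
acct=F48: ✗
acct=F85: ✓ → 2396
acct=F75: ✗
acct=F52: ✗
acct=F66: ✗
acct=F84: ✓ → 790
acct=F78: ✓ → 2673
acct=F31: ✓ → 1082
acct=F93: ✓ → 2105
acct=F22: ✓ → 64
acct=F67: ✗
balance_sum = 1477 + 2396 + 790 + 2673 + 1082 + 2105 + 64 = 10587

10587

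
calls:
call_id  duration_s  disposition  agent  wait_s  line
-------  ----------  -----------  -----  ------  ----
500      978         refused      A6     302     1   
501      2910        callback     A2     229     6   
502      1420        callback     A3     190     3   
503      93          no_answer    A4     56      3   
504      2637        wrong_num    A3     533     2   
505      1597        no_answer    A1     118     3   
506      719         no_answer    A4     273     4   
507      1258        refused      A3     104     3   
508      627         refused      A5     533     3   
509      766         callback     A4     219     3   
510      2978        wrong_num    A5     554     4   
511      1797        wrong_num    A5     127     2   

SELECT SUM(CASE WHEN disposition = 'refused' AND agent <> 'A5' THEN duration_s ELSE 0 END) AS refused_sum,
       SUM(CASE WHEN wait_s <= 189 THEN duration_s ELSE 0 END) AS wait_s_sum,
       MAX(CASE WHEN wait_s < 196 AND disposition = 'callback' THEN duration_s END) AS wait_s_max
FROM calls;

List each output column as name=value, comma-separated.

[refused_sum: disposition = 'refused' AND agent <> 'A5']
call_id=500: ✓ → 978
call_id=501: ✗
call_id=502: ✗
call_id=503: ✗
call_id=504: ✗
call_id=505: ✗
call_id=506: ✗
call_id=507: ✓ → 1258
call_id=508: ✗
call_id=509: ✗
call_id=510: ✗
call_id=511: ✗
refused_sum = 978 + 1258 = 2236
—
[wait_s_sum: wait_s <= 189]
call_id=500: ✗
call_id=501: ✗
call_id=502: ✗
call_id=503: ✓ → 93
call_id=504: ✗
call_id=505: ✓ → 1597
call_id=506: ✗
call_id=507: ✓ → 1258
call_id=508: ✗
call_id=509: ✗
call_id=510: ✗
call_id=511: ✓ → 1797
wait_s_sum = 93 + 1597 + 1258 + 1797 = 4745
—
[wait_s_max: wait_s < 196 AND disposition = 'callback']
call_id=500: ✗
call_id=501: ✗
call_id=502: ✓ → 1420
call_id=503: ✗
call_id=504: ✗
call_id=505: ✗
call_id=506: ✗
call_id=507: ✗
call_id=508: ✗
call_id=509: ✗
call_id=510: ✗
call_id=511: ✗
wait_s_max = MAX(1420) = 1420

refused_sum=2236, wait_s_sum=4745, wait_s_max=1420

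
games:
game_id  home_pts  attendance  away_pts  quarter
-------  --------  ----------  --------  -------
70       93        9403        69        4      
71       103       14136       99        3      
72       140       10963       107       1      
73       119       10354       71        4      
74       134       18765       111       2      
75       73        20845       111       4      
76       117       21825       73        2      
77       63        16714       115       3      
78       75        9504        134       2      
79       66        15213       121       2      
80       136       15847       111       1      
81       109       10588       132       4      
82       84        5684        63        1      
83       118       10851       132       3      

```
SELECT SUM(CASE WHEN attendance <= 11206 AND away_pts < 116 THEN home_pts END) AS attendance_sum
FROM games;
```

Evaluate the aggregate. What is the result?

436

game_id=70: ✓ → 93
game_id=71: ✗
game_id=72: ✓ → 140
game_id=73: ✓ → 119
game_id=74: ✗
game_id=75: ✗
game_id=76: ✗
game_id=77: ✗
game_id=78: ✗
game_id=79: ✗
game_id=80: ✗
game_id=81: ✗
game_id=82: ✓ → 84
game_id=83: ✗
attendance_sum = 93 + 140 + 119 + 84 = 436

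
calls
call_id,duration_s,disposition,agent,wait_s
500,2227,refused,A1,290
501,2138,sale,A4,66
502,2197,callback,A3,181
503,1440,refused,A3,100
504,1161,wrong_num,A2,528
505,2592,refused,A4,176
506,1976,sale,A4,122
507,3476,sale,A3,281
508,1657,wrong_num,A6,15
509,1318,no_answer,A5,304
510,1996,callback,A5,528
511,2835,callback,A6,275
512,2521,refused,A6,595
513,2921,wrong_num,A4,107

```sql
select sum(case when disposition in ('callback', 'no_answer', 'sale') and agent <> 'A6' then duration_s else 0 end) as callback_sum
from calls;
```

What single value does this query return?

13101

call_id=500: ✗
call_id=501: ✓ → 2138
call_id=502: ✓ → 2197
call_id=503: ✗
call_id=504: ✗
call_id=505: ✗
call_id=506: ✓ → 1976
call_id=507: ✓ → 3476
call_id=508: ✗
call_id=509: ✓ → 1318
call_id=510: ✓ → 1996
call_id=511: ✗
call_id=512: ✗
call_id=513: ✗
callback_sum = 2138 + 2197 + 1976 + 3476 + 1318 + 1996 = 13101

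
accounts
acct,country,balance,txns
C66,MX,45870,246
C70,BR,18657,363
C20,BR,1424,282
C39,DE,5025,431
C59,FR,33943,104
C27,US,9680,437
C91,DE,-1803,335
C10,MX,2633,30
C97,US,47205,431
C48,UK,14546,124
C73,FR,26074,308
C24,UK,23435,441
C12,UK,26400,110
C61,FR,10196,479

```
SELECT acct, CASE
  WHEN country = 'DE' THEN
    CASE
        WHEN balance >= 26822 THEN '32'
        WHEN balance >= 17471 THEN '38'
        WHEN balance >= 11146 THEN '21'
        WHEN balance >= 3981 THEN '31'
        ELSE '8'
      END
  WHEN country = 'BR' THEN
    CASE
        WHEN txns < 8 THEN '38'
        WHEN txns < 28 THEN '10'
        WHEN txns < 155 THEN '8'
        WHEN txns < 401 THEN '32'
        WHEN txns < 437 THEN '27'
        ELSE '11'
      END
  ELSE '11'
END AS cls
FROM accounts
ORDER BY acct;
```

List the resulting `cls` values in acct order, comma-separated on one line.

11, 11, 32, 11, 11, 31, 11, 11, 11, 11, 32, 11, 8, 11

acct=C10: country='MX' → outer ELSE → 11
acct=C12: country='UK' → outer ELSE → 11
acct=C20: country='BR' → inner[txns < 401] → 32
acct=C24: country='UK' → outer ELSE → 11
acct=C27: country='US' → outer ELSE → 11
acct=C39: country='DE' → inner[balance >= 3981] → 31
acct=C48: country='UK' → outer ELSE → 11
acct=C59: country='FR' → outer ELSE → 11
acct=C61: country='FR' → outer ELSE → 11
acct=C66: country='MX' → outer ELSE → 11
acct=C70: country='BR' → inner[txns < 401] → 32
acct=C73: country='FR' → outer ELSE → 11
acct=C91: country='DE' → inner[ELSE] → 8
acct=C97: country='US' → outer ELSE → 11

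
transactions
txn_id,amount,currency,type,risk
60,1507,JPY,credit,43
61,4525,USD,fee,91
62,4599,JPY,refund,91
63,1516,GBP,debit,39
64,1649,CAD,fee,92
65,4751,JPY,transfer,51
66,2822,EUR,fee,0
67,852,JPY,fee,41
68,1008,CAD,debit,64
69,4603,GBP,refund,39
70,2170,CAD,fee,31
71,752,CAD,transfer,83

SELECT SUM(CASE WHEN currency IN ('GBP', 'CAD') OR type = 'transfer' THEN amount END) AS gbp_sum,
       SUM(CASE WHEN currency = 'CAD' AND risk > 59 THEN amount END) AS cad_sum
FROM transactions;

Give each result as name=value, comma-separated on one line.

gbp_sum=16449, cad_sum=3409

[gbp_sum: currency IN ('GBP', 'CAD') OR type = 'transfer']
txn_id=60: ✗
txn_id=61: ✗
txn_id=62: ✗
txn_id=63: ✓ → 1516
txn_id=64: ✓ → 1649
txn_id=65: ✓ → 4751
txn_id=66: ✗
txn_id=67: ✗
txn_id=68: ✓ → 1008
txn_id=69: ✓ → 4603
txn_id=70: ✓ → 2170
txn_id=71: ✓ → 752
gbp_sum = 1516 + 1649 + 4751 + 1008 + 4603 + 2170 + 752 = 16449
—
[cad_sum: currency = 'CAD' AND risk > 59]
txn_id=60: ✗
txn_id=61: ✗
txn_id=62: ✗
txn_id=63: ✗
txn_id=64: ✓ → 1649
txn_id=65: ✗
txn_id=66: ✗
txn_id=67: ✗
txn_id=68: ✓ → 1008
txn_id=69: ✗
txn_id=70: ✗
txn_id=71: ✓ → 752
cad_sum = 1649 + 1008 + 752 = 3409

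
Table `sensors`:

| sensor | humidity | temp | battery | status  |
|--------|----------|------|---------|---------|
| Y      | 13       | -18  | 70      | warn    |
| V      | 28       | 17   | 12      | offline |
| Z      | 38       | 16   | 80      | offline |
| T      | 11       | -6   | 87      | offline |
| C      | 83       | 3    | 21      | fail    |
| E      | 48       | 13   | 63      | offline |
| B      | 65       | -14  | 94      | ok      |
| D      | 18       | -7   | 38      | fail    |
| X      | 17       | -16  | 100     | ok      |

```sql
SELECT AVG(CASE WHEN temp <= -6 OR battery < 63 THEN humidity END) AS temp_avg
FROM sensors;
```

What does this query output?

sensor=Y: ✓ → 13
sensor=V: ✓ → 28
sensor=Z: ✗
sensor=T: ✓ → 11
sensor=C: ✓ → 83
sensor=E: ✗
sensor=B: ✓ → 65
sensor=D: ✓ → 18
sensor=X: ✓ → 17
temp_avg = (13 + 28 + 11 + 83 + 65 + 18 + 17) / 7 = 33.5714285714

33.5714285714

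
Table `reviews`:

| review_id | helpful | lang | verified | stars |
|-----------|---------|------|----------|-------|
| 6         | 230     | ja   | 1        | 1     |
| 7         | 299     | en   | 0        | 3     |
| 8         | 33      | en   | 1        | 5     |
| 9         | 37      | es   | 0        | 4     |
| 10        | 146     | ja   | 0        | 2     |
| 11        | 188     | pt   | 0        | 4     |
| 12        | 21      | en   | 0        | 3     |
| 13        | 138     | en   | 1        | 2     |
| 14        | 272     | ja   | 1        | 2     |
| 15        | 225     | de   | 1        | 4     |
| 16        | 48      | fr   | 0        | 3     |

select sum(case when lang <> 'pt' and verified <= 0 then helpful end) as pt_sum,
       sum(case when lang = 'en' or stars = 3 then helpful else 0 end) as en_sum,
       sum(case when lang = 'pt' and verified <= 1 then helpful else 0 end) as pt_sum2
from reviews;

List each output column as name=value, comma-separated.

[pt_sum: lang <> 'pt' and verified <= 0]
review_id=6: ✗
review_id=7: ✓ → 299
review_id=8: ✗
review_id=9: ✓ → 37
review_id=10: ✓ → 146
review_id=11: ✗
review_id=12: ✓ → 21
review_id=13: ✗
review_id=14: ✗
review_id=15: ✗
review_id=16: ✓ → 48
pt_sum = 299 + 37 + 146 + 21 + 48 = 551
—
[en_sum: lang = 'en' or stars = 3]
review_id=6: ✗
review_id=7: ✓ → 299
review_id=8: ✓ → 33
review_id=9: ✗
review_id=10: ✗
review_id=11: ✗
review_id=12: ✓ → 21
review_id=13: ✓ → 138
review_id=14: ✗
review_id=15: ✗
review_id=16: ✓ → 48
en_sum = 299 + 33 + 21 + 138 + 48 = 539
—
[pt_sum2: lang = 'pt' and verified <= 1]
review_id=6: ✗
review_id=7: ✗
review_id=8: ✗
review_id=9: ✗
review_id=10: ✗
review_id=11: ✓ → 188
review_id=12: ✗
review_id=13: ✗
review_id=14: ✗
review_id=15: ✗
review_id=16: ✗
pt_sum2 = 188

pt_sum=551, en_sum=539, pt_sum2=188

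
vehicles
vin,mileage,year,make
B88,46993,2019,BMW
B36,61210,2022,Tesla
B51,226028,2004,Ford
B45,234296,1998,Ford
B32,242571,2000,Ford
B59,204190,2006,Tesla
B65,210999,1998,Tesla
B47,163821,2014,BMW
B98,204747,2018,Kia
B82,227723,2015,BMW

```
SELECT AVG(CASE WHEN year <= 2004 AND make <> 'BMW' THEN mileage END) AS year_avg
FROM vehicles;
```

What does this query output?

vin=B88: ✗
vin=B36: ✗
vin=B51: ✓ → 226028
vin=B45: ✓ → 234296
vin=B32: ✓ → 242571
vin=B59: ✗
vin=B65: ✓ → 210999
vin=B47: ✗
vin=B98: ✗
vin=B82: ✗
year_avg = (226028 + 234296 + 242571 + 210999) / 4 = 228473.5

228473.5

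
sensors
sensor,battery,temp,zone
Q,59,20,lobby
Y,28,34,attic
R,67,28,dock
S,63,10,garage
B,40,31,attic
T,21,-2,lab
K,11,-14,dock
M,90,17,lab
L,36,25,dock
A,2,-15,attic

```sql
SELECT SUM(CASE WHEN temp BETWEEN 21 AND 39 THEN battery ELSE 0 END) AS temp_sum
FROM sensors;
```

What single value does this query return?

171

sensor=Q: ✗
sensor=Y: ✓ → 28
sensor=R: ✓ → 67
sensor=S: ✗
sensor=B: ✓ → 40
sensor=T: ✗
sensor=K: ✗
sensor=M: ✗
sensor=L: ✓ → 36
sensor=A: ✗
temp_sum = 28 + 67 + 40 + 36 = 171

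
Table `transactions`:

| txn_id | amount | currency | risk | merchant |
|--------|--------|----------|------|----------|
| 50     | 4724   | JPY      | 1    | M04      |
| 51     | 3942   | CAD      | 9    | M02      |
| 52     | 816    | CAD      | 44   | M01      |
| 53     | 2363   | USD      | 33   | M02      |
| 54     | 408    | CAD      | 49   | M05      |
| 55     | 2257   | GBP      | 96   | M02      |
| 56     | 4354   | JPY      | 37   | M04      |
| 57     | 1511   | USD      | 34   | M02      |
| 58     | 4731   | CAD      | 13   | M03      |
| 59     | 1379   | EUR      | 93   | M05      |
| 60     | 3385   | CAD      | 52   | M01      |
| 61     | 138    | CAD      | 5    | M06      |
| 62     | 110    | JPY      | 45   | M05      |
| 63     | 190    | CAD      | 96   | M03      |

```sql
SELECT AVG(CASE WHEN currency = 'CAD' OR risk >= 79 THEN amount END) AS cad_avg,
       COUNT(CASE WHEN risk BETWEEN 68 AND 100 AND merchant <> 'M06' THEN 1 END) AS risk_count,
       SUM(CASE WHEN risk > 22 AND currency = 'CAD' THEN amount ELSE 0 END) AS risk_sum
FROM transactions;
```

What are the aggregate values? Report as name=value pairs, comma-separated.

cad_avg=1916.2222222222, risk_count=3, risk_sum=4799

[cad_avg: currency = 'CAD' OR risk >= 79]
txn_id=50: ✗
txn_id=51: ✓ → 3942
txn_id=52: ✓ → 816
txn_id=53: ✗
txn_id=54: ✓ → 408
txn_id=55: ✓ → 2257
txn_id=56: ✗
txn_id=57: ✗
txn_id=58: ✓ → 4731
txn_id=59: ✓ → 1379
txn_id=60: ✓ → 3385
txn_id=61: ✓ → 138
txn_id=62: ✗
txn_id=63: ✓ → 190
cad_avg = (3942 + 816 + 408 + 2257 + 4731 + 1379 + 3385 + 138 + 190) / 9 = 1916.2222222222
—
[risk_count: risk BETWEEN 68 AND 100 AND merchant <> 'M06']
txn_id=50: ✗
txn_id=51: ✗
txn_id=52: ✗
txn_id=53: ✗
txn_id=54: ✗
txn_id=55: ✓ → 1
txn_id=56: ✗
txn_id=57: ✗
txn_id=58: ✗
txn_id=59: ✓ → 1
txn_id=60: ✗
txn_id=61: ✗
txn_id=62: ✗
txn_id=63: ✓ → 1
risk_count = COUNT(1, 1, 1) = 3
—
[risk_sum: risk > 22 AND currency = 'CAD']
txn_id=50: ✗
txn_id=51: ✗
txn_id=52: ✓ → 816
txn_id=53: ✗
txn_id=54: ✓ → 408
txn_id=55: ✗
txn_id=56: ✗
txn_id=57: ✗
txn_id=58: ✗
txn_id=59: ✗
txn_id=60: ✓ → 3385
txn_id=61: ✗
txn_id=62: ✗
txn_id=63: ✓ → 190
risk_sum = 816 + 408 + 3385 + 190 = 4799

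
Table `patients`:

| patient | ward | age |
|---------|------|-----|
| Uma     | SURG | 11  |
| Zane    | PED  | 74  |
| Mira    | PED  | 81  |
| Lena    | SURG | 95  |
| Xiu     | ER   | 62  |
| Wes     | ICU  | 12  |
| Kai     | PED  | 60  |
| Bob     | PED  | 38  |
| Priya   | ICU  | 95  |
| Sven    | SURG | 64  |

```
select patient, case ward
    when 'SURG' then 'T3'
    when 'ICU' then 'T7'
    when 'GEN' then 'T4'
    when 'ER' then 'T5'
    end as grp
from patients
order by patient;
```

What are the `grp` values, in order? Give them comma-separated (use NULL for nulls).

patient=Bob: (no match → NULL) → NULL
patient=Kai: (no match → NULL) → NULL
patient=Lena: ward='SURG' → T3
patient=Mira: (no match → NULL) → NULL
patient=Priya: ward='ICU' → T7
patient=Sven: ward='SURG' → T3
patient=Uma: ward='SURG' → T3
patient=Wes: ward='ICU' → T7
patient=Xiu: ward='ER' → T5
patient=Zane: (no match → NULL) → NULL

NULL, NULL, T3, NULL, T7, T3, T3, T7, T5, NULL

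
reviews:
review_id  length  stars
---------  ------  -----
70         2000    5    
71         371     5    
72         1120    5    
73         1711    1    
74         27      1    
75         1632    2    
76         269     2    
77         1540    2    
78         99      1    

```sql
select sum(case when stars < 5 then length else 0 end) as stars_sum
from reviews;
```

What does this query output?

review_id=70: ✗
review_id=71: ✗
review_id=72: ✗
review_id=73: ✓ → 1711
review_id=74: ✓ → 27
review_id=75: ✓ → 1632
review_id=76: ✓ → 269
review_id=77: ✓ → 1540
review_id=78: ✓ → 99
stars_sum = 1711 + 27 + 1632 + 269 + 1540 + 99 = 5278

5278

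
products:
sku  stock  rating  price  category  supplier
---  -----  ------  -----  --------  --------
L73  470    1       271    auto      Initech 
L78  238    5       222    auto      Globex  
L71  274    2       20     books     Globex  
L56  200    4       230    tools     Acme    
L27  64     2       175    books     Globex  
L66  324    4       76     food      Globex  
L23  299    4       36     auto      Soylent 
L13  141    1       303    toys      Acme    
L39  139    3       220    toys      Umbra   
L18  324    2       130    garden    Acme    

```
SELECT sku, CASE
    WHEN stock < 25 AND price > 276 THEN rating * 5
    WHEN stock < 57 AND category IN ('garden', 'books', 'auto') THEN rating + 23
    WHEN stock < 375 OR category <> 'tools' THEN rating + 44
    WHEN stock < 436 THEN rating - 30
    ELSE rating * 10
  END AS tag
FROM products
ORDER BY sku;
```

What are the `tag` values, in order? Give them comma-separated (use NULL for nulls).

sku=L13: stock < 375 OR category <> 'tools' → 45
sku=L18: stock < 375 OR category <> 'tools' → 46
sku=L23: stock < 375 OR category <> 'tools' → 48
sku=L27: stock < 375 OR category <> 'tools' → 46
sku=L39: stock < 375 OR category <> 'tools' → 47
sku=L56: stock < 375 OR category <> 'tools' → 48
sku=L66: stock < 375 OR category <> 'tools' → 48
sku=L71: stock < 375 OR category <> 'tools' → 46
sku=L73: stock < 375 OR category <> 'tools' → 45
sku=L78: stock < 375 OR category <> 'tools' → 49

45, 46, 48, 46, 47, 48, 48, 46, 45, 49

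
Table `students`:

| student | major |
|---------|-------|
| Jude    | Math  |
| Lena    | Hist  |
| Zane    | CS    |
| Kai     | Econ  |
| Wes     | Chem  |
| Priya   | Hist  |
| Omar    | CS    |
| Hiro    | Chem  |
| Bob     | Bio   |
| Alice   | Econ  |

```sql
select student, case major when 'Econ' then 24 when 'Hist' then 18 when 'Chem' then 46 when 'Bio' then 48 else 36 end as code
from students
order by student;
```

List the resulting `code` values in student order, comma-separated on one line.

24, 48, 46, 36, 24, 18, 36, 18, 46, 36

student=Alice: major='Econ' → 24
student=Bob: major='Bio' → 48
student=Hiro: major='Chem' → 46
student=Jude: ELSE → 36
student=Kai: major='Econ' → 24
student=Lena: major='Hist' → 18
student=Omar: ELSE → 36
student=Priya: major='Hist' → 18
student=Wes: major='Chem' → 46
student=Zane: ELSE → 36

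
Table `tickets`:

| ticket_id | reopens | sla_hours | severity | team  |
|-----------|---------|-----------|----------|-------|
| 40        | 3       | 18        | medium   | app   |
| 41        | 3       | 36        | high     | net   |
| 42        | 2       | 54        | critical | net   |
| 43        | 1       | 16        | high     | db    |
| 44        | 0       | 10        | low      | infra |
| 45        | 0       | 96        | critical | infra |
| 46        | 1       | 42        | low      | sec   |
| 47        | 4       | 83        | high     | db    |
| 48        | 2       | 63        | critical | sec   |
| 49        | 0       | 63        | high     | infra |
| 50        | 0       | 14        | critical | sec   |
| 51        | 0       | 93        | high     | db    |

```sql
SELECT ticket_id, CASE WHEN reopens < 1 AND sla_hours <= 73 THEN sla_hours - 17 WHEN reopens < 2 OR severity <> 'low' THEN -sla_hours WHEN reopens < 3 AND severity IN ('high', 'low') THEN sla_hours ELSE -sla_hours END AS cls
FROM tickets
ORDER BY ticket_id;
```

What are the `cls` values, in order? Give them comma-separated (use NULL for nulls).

ticket_id=40: reopens < 2 OR severity <> 'low' → -18
ticket_id=41: reopens < 2 OR severity <> 'low' → -36
ticket_id=42: reopens < 2 OR severity <> 'low' → -54
ticket_id=43: reopens < 2 OR severity <> 'low' → -16
ticket_id=44: reopens < 1 AND sla_hours <= 73 → -7
ticket_id=45: reopens < 2 OR severity <> 'low' → -96
ticket_id=46: reopens < 2 OR severity <> 'low' → -42
ticket_id=47: reopens < 2 OR severity <> 'low' → -83
ticket_id=48: reopens < 2 OR severity <> 'low' → -63
ticket_id=49: reopens < 1 AND sla_hours <= 73 → 46
ticket_id=50: reopens < 1 AND sla_hours <= 73 → -3
ticket_id=51: reopens < 2 OR severity <> 'low' → -93

-18, -36, -54, -16, -7, -96, -42, -83, -63, 46, -3, -93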